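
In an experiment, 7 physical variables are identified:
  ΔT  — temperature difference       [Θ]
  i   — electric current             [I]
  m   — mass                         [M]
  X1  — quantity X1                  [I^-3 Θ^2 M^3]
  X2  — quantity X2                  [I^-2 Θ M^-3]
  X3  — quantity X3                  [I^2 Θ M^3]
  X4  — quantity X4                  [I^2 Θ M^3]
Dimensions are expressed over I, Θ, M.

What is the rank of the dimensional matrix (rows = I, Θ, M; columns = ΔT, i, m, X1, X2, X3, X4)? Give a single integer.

Exponent matrix [I,Θ,M] × [ΔT,i,m,X1,X2,X3,X4]:
  I: [ 0  1  0 -3 -2  2  2]
  Θ: [ 1  0  0  2  1  1  1]
  M: [ 0  0  1  3 -3  3  3]
RREF → pivots at {ΔT,i,m} ⇒ r = 3

3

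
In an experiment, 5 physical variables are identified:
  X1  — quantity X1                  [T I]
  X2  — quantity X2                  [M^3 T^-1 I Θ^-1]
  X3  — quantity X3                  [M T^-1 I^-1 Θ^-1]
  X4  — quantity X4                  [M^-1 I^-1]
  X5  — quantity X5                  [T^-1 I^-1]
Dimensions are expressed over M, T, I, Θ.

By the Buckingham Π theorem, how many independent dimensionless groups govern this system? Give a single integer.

2

Write exponents as rows M,T,I,Θ / cols X1,X2,X3,X4,X5:
  M: [ 0  3  1 -1  0]
  T: [ 1 -1 -1  0 -1]
  I: [ 1  1 -1 -1 -1]
  Θ: [ 0 -1 -1  0  0]
RREF → pivots at {X1,X2,X3} ⇒ r = 3
n=5, r=3 ⇒ 2 dimensionless groups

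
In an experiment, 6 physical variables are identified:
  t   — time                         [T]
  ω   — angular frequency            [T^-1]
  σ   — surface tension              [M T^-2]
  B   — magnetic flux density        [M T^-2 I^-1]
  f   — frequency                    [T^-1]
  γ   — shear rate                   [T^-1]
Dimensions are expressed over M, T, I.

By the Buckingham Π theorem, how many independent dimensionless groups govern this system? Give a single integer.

3

Dimensional matrix (M×T×I by t×ω×σ×B×f×γ):
  M: [ 0  0  1  1  0  0]
  T: [ 1 -1 -2 -2 -1 -1]
  I: [ 0  0  0 -1  0  0]
RREF → pivots at {t,σ,B} ⇒ r = 3
Π count = n − r = 6 − 3 = 3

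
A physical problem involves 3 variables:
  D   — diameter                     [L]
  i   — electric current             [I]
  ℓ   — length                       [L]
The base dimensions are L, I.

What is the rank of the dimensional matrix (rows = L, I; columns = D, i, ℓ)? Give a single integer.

Exponent matrix [L,I] × [D,i,ℓ]:
  L: [ 1  0  1]
  I: [ 0  1  0]
Echelon form has 2 nonzero rows (pivots: D,i)

2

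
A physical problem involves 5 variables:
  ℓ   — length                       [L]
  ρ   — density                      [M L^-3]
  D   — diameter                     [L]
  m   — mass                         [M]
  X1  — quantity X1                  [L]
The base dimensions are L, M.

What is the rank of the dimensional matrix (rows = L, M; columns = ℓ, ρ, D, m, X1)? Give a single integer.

2

Dimensional matrix (L×M by ℓ×ρ×D×m×X1):
  L: [ 1 -3  1  0  1]
  M: [ 0  1  0  1  0]
Echelon form has 2 nonzero rows (pivots: ℓ,ρ)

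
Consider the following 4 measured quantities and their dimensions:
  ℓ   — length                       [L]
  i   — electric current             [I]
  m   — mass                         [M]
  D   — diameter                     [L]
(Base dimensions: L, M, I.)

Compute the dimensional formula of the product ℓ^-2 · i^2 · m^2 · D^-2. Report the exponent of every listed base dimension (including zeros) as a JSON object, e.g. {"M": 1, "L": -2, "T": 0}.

{"L": -4, "M": 2, "I": 2}

Write exponents as rows L,M,I / cols ℓ,i,m,D:
  L: [ 1  0  0  1]
  M: [ 0  0  1  0]
  I: [ 0  1  0  0]
  [L]: (-2)·1+(2)·0+(2)·0+(-2)·1 = -4
  [M]: (-2)·0+(2)·0+(2)·1+(-2)·0 = 2
  [I]: (-2)·0+(2)·1+(2)·0+(-2)·0 = 2
⇒ L^-4 M^2 I^2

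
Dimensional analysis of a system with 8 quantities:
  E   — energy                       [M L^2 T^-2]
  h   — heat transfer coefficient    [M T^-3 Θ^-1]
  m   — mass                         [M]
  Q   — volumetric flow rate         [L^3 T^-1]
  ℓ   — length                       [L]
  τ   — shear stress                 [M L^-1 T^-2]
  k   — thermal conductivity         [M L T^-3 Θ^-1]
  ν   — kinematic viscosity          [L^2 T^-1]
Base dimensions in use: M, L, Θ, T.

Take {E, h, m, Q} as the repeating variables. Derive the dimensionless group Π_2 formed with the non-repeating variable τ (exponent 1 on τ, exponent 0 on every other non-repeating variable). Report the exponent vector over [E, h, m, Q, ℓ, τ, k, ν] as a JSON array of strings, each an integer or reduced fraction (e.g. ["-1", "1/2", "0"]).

["-7/4", "0", "3/4", "3/2", "0", "1", "0", "0"]

Exponent matrix [M,L,Θ,T] × [E,h,m,Q,ℓ,τ,k,ν]:
  M: [ 1  1  1  0  0  1  1  0]
  L: [ 2  0  0  3  1 -1  1  2]
  Θ: [ 0 -1  0  0  0  0 -1  0]
  T: [-2 -3  0 -1  0 -2 -3 -1]
Row reduction gives pivot columns E,h,m,Q; rank = 4
Repeat: E,h,m,Q; free: ℓ,τ,k,ν
RREF:
  r0: [   1    0    0    0 -1/4  7/4 -1/4  1/4]
  r1: [   0    1    0    0    0    0    1    0]
  r2: [   0    0    1    0  1/4 -3/4  1/4 -1/4]
  r3: [   0    0    0    1  1/2 -3/2  1/2  1/2]
Fix exponent of τ at 1, ℓ at 0, k at 0, ν at 0; solve each RREF row for its pivot's exponent:
  r0: exp(E) + (7/4)·1 = 0 ⇒ exp(E) = -7/4
  r1: exp(h) + (0)·1 = 0 ⇒ exp(h) = 0
  r2: exp(m) + (-3/4)·1 = 0 ⇒ exp(m) = 3/4
  r3: exp(Q) + (-3/2)·1 = 0 ⇒ exp(Q) = 3/2
Π_2 = E^(-7/4) · m^(3/4) · Q^(3/2) · τ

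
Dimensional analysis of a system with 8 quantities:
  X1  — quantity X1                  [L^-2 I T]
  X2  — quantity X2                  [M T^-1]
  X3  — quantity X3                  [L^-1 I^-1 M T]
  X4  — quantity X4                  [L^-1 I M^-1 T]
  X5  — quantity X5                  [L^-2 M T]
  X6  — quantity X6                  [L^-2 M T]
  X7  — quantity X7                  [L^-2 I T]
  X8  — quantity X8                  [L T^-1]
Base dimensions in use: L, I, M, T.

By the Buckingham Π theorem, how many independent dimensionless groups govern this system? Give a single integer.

Dimensional matrix (L×I×M×T by X1×X2×X3×X4×X5×X6×X7×X8):
  L: [-2  0 -1 -1 -2 -2 -2  1]
  I: [ 1  0 -1  1  0  0  1  0]
  M: [ 0  1  1 -1  1  1  0  0]
  T: [ 1 -1  1  1  1  1  1 -1]
Echelon form has 3 nonzero rows (pivots: X1,X2,X3)
Π count = n − r = 8 − 3 = 5

5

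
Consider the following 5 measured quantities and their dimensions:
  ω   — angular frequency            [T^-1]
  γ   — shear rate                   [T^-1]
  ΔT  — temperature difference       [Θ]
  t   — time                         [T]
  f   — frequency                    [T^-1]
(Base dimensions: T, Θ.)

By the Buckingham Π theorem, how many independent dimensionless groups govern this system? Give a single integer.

Write exponents as rows T,Θ / cols ω,γ,ΔT,t,f:
  T: [-1 -1  0  1 -1]
  Θ: [ 0  0  1  0  0]
Echelon form has 2 nonzero rows (pivots: ω,ΔT)
5 vars − rank 2 = 3 Π groups

3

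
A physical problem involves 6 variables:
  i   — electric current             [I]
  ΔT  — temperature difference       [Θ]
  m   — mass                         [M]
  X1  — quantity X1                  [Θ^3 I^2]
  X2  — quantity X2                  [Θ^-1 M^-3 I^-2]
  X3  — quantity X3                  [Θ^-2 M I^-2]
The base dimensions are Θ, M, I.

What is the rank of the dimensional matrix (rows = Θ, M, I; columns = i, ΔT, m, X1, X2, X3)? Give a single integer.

3

Exponent matrix [Θ,M,I] × [i,ΔT,m,X1,X2,X3]:
  Θ: [ 0  1  0  3 -1 -2]
  M: [ 0  0  1  0 -3  1]
  I: [ 1  0  0  2 -2 -2]
RREF → pivots at {i,ΔT,m} ⇒ r = 3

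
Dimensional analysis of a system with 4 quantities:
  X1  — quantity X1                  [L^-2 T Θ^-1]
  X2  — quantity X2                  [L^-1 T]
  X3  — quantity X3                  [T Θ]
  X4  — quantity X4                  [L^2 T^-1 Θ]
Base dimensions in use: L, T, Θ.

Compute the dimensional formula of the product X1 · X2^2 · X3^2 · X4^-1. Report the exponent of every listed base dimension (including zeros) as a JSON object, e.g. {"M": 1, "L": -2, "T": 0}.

Exponent matrix [L,T,Θ] × [X1,X2,X3,X4]:
  L: [-2 -1  0  2]
  T: [ 1  1  1 -1]
  Θ: [-1  0  1  1]
  [L]: (1)·-2+(2)·-1+(2)·0+(-1)·2 = -6
  [T]: (1)·1+(2)·1+(2)·1+(-1)·-1 = 6
  [Θ]: (1)·-1+(2)·0+(2)·1+(-1)·1 = 0
⇒ L^-6 T^6

{"L": -6, "T": 6, "Θ": 0}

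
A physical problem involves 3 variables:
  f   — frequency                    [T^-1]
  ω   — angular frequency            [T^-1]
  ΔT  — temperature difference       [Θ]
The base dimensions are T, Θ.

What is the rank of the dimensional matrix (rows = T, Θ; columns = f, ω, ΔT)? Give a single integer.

2

Write exponents as rows T,Θ / cols f,ω,ΔT:
  T: [-1 -1  0]
  Θ: [ 0  0  1]
RREF → pivots at {f,ΔT} ⇒ r = 2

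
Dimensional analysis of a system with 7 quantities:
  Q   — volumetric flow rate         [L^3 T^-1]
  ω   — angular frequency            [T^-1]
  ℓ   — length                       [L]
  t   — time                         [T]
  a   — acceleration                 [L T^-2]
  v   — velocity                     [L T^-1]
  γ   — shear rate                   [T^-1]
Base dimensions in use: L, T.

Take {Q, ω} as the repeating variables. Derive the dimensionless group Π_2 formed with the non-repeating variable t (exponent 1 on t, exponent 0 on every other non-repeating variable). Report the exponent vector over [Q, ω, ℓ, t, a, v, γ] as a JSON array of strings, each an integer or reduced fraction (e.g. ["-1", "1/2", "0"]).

Write exponents as rows L,T / cols Q,ω,ℓ,t,a,v,γ:
  L: [ 3  0  1  0  1  1  0]
  T: [-1 -1  0  1 -2 -1 -1]
Row reduction gives pivot columns Q,ω; rank = 2
Pivot set = {Q,ω}, free = {ℓ,t,a,v,γ}
RREF:
  r0: [   1    0  1/3    0  1/3  1/3    0]
  r1: [   0    1 -1/3   -1  5/3  2/3    1]
Fix exponent of t at 1, ℓ at 0, a at 0, v at 0, γ at 0; solve each RREF row for its pivot's exponent:
  r0: exp(Q) + (0)·1 = 0 ⇒ exp(Q) = 0
  r1: exp(ω) + (-1)·1 = 0 ⇒ exp(ω) = 1
Π_2 = ω · t

["0", "1", "0", "1", "0", "0", "0"]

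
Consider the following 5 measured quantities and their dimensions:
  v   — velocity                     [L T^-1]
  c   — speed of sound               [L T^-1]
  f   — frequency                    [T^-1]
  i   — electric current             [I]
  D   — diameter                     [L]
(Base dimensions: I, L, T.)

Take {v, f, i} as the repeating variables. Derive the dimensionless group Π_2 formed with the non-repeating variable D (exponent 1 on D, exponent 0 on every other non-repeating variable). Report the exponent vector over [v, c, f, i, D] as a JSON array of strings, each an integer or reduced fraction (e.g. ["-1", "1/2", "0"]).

Exponent matrix [I,L,T] × [v,c,f,i,D]:
  I: [ 0  0  0  1  0]
  L: [ 1  1  0  0  1]
  T: [-1 -1 -1  0  0]
Echelon form has 3 nonzero rows (pivots: v,f,i)
Pivot set = {v,f,i}, free = {c,D}
RREF:
  r0: [   1    1    0    0    1]
  r1: [   0    0    1    0   -1]
  r2: [   0    0    0    1    0]
Fix exponent of D at 1, c at 0; solve each RREF row for its pivot's exponent:
  r0: exp(v) + (1)·1 = 0 ⇒ exp(v) = -1
  r1: exp(f) + (-1)·1 = 0 ⇒ exp(f) = 1
  r2: exp(i) + (0)·1 = 0 ⇒ exp(i) = 0
Π_2 = v^-1 · f · D

["-1", "0", "1", "0", "1"]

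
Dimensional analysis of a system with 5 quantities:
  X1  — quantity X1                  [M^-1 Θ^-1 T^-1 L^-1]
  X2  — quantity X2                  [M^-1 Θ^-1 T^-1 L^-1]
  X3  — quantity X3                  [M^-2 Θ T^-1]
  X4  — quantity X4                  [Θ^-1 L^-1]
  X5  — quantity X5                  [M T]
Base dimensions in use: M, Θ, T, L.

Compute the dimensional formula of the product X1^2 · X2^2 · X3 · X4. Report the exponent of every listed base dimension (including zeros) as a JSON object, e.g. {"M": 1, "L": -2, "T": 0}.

{"M": -6, "Θ": -4, "T": -5, "L": -5}

Dimensional matrix (M×Θ×T×L by X1×X2×X3×X4×X5):
  M: [-1 -1 -2  0  1]
  Θ: [-1 -1  1 -1  0]
  T: [-1 -1 -1  0  1]
  L: [-1 -1  0 -1  0]
  [M]: (2)·-1+(2)·-1+(1)·-2+(1)·0 = -6
  [Θ]: (2)·-1+(2)·-1+(1)·1+(1)·-1 = -4
  [T]: (2)·-1+(2)·-1+(1)·-1+(1)·0 = -5
  [L]: (2)·-1+(2)·-1+(1)·0+(1)·-1 = -5
⇒ M^-6 Θ^-4 T^-5 L^-5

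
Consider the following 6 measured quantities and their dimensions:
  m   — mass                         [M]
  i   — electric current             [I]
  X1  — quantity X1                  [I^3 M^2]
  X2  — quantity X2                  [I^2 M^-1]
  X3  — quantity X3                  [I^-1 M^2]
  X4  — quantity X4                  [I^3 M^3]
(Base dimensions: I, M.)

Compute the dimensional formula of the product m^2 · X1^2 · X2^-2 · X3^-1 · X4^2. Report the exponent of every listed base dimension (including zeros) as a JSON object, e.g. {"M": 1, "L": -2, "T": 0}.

Write exponents as rows I,M / cols m,i,X1,X2,X3,X4:
  I: [ 0  1  3  2 -1  3]
  M: [ 1  0  2 -1  2  3]
  [I]: (2)·0+(2)·3+(-2)·2+(-1)·-1+(2)·3 = 9
  [M]: (2)·1+(2)·2+(-2)·-1+(-1)·2+(2)·3 = 12
⇒ I^9 M^12

{"I": 9, "M": 12}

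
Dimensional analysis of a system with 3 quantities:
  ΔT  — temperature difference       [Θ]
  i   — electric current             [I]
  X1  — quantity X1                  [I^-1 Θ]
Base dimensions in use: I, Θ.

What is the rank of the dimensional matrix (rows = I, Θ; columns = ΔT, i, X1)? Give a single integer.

Exponent matrix [I,Θ] × [ΔT,i,X1]:
  I: [ 0  1 -1]
  Θ: [ 1  0  1]
Echelon form has 2 nonzero rows (pivots: ΔT,i)

2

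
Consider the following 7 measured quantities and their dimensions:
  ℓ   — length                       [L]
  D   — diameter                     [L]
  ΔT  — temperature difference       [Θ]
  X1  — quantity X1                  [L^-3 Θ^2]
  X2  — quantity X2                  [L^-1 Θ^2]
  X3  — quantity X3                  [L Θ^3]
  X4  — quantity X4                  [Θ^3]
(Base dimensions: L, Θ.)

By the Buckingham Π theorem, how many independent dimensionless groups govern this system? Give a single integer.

5

Write exponents as rows L,Θ / cols ℓ,D,ΔT,X1,X2,X3,X4:
  L: [ 1  1  0 -3 -1  1  0]
  Θ: [ 0  0  1  2  2  3  3]
Echelon form has 2 nonzero rows (pivots: ℓ,ΔT)
n=7, r=2 ⇒ 5 dimensionless groups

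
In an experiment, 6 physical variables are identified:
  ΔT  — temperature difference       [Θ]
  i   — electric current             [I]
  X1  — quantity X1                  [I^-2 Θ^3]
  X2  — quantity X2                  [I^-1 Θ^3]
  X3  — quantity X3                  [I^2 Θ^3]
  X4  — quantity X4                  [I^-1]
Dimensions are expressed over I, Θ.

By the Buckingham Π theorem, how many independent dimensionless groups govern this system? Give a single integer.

Exponent matrix [I,Θ] × [ΔT,i,X1,X2,X3,X4]:
  I: [ 0  1 -2 -1  2 -1]
  Θ: [ 1  0  3  3  3  0]
Row reduction gives pivot columns ΔT,i; rank = 2
6 vars − rank 2 = 4 Π groups

4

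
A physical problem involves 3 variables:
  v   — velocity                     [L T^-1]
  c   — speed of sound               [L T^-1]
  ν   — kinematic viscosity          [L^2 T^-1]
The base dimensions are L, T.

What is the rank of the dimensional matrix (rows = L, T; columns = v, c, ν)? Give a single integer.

Write exponents as rows L,T / cols v,c,ν:
  L: [ 1  1  2]
  T: [-1 -1 -1]
Row reduction gives pivot columns v,ν; rank = 2

2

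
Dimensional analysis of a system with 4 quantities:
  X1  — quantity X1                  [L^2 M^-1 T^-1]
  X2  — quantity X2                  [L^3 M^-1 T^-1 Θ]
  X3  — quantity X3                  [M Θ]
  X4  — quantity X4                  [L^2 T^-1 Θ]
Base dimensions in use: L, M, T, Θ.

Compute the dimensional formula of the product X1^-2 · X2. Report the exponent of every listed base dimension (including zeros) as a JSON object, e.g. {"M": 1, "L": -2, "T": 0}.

Exponent matrix [L,M,T,Θ] × [X1,X2,X3,X4]:
  L: [ 2  3  0  2]
  M: [-1 -1  1  0]
  T: [-1 -1  0 -1]
  Θ: [ 0  1  1  1]
  [L]: (-2)·2+(1)·3 = -1
  [M]: (-2)·-1+(1)·-1 = 1
  [T]: (-2)·-1+(1)·-1 = 1
  [Θ]: (-2)·0+(1)·1 = 1
⇒ L^-1 M T Θ

{"L": -1, "M": 1, "T": 1, "Θ": 1}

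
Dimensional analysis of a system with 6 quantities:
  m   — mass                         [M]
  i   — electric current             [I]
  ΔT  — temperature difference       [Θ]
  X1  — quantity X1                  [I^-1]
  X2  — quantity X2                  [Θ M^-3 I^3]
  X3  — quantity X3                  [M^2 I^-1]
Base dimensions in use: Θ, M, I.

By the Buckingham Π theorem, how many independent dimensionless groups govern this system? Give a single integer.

Exponent matrix [Θ,M,I] × [m,i,ΔT,X1,X2,X3]:
  Θ: [ 0  0  1  0  1  0]
  M: [ 1  0  0  0 -3  2]
  I: [ 0  1  0 -1  3 -1]
Row reduction gives pivot columns m,i,ΔT; rank = 3
Π count = n − r = 6 − 3 = 3

3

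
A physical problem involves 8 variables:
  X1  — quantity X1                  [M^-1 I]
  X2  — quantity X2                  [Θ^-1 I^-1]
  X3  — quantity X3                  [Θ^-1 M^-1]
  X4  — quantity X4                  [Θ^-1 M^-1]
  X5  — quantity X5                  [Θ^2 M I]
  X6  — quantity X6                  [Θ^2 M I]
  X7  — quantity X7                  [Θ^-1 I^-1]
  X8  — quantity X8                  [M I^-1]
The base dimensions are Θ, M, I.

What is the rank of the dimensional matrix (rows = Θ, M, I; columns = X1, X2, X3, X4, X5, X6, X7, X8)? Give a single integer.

Dimensional matrix (Θ×M×I by X1×X2×X3×X4×X5×X6×X7×X8):
  Θ: [ 0 -1 -1 -1  2  2 -1  0]
  M: [-1  0 -1 -1  1  1  0  1]
  I: [ 1 -1  0  0  1  1 -1 -1]
Row reduction gives pivot columns X1,X2; rank = 2

2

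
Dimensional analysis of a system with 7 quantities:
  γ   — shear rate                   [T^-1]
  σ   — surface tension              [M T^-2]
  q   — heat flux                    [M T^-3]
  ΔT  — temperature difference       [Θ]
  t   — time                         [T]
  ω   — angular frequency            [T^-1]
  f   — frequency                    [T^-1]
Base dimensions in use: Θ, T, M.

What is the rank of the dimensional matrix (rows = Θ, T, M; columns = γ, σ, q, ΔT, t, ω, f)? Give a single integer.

3

Write exponents as rows Θ,T,M / cols γ,σ,q,ΔT,t,ω,f:
  Θ: [ 0  0  0  1  0  0  0]
  T: [-1 -2 -3  0  1 -1 -1]
  M: [ 0  1  1  0  0  0  0]
Echelon form has 3 nonzero rows (pivots: γ,σ,ΔT)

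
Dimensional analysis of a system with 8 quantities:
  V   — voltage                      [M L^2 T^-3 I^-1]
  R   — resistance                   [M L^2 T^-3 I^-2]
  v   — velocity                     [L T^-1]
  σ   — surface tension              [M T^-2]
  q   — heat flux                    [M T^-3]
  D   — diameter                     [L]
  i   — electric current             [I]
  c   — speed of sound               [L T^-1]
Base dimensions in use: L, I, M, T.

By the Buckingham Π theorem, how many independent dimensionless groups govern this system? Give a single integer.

4

Exponent matrix [L,I,M,T] × [V,R,v,σ,q,D,i,c]:
  L: [ 2  2  1  0  0  1  0  1]
  I: [-1 -2  0  0  0  0  1  0]
  M: [ 1  1  0  1  1  0  0  0]
  T: [-3 -3 -1 -2 -3  0  0 -1]
RREF → pivots at {V,R,v,σ} ⇒ r = 4
n=8, r=4 ⇒ 4 dimensionless groups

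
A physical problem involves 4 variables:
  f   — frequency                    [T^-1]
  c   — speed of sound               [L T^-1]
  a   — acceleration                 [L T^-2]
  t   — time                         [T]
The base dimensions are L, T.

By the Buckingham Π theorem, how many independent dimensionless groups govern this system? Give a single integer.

Dimensional matrix (L×T by f×c×a×t):
  L: [ 0  1  1  0]
  T: [-1 -1 -2  1]
Row reduction gives pivot columns f,c; rank = 2
n=4, r=2 ⇒ 2 dimensionless groups

2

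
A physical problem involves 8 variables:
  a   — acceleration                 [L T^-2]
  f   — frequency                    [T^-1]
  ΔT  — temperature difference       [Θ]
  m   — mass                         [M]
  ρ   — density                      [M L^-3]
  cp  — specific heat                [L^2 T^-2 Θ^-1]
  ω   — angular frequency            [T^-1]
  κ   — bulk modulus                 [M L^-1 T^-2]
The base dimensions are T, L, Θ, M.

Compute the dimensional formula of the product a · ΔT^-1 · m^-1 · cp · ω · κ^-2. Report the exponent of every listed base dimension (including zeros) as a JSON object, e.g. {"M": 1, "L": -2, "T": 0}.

{"T": -1, "L": 5, "Θ": -2, "M": -3}

Dimensional matrix (T×L×Θ×M by a×f×ΔT×m×ρ×cp×ω×κ):
  T: [-2 -1  0  0  0 -2 -1 -2]
  L: [ 1  0  0  0 -3  2  0 -1]
  Θ: [ 0  0  1  0  0 -1  0  0]
  M: [ 0  0  0  1  1  0  0  1]
  [T]: (1)·-2+(-1)·0+(-1)·0+(1)·-2+(1)·-1+(-2)·-2 = -1
  [L]: (1)·1+(-1)·0+(-1)·0+(1)·2+(1)·0+(-2)·-1 = 5
  [Θ]: (1)·0+(-1)·1+(-1)·0+(1)·-1+(1)·0+(-2)·0 = -2
  [M]: (1)·0+(-1)·0+(-1)·1+(1)·0+(1)·0+(-2)·1 = -3
⇒ T^-1 L^5 Θ^-2 M^-3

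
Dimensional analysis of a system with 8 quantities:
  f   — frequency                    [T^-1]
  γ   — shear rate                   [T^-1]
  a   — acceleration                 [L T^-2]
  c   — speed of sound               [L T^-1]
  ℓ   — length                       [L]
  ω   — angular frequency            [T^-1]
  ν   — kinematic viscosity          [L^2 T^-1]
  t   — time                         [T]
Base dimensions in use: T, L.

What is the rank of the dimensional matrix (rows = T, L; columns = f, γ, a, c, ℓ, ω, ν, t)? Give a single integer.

2

Exponent matrix [T,L] × [f,γ,a,c,ℓ,ω,ν,t]:
  T: [-1 -1 -2 -1  0 -1 -1  1]
  L: [ 0  0  1  1  1  0  2  0]
Row reduction gives pivot columns f,a; rank = 2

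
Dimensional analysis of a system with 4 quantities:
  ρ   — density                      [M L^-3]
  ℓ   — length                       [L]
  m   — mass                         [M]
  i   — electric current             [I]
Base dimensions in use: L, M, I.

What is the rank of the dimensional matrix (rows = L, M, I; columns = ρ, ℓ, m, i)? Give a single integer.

3

Exponent matrix [L,M,I] × [ρ,ℓ,m,i]:
  L: [-3  1  0  0]
  M: [ 1  0  1  0]
  I: [ 0  0  0  1]
Row reduction gives pivot columns ρ,ℓ,i; rank = 3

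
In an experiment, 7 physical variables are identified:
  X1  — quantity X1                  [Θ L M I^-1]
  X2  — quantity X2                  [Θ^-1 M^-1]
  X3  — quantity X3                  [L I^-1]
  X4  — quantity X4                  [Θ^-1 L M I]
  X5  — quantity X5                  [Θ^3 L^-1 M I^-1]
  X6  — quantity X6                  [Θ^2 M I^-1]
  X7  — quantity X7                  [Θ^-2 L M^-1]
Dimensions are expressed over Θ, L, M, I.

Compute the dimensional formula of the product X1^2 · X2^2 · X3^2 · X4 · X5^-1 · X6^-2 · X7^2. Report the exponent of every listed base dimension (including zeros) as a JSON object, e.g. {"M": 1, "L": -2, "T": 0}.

Write exponents as rows Θ,L,M,I / cols X1,X2,X3,X4,X5,X6,X7:
  Θ: [ 1 -1  0 -1  3  2 -2]
  L: [ 1  0  1  1 -1  0  1]
  M: [ 1 -1  0  1  1  1 -1]
  I: [-1  0 -1  1 -1 -1  0]
  [Θ]: (2)·1+(2)·-1+(2)·0+(1)·-1+(-1)·3+(-2)·2+(2)·-2 = -12
  [L]: (2)·1+(2)·0+(2)·1+(1)·1+(-1)·-1+(-2)·0+(2)·1 = 8
  [M]: (2)·1+(2)·-1+(2)·0+(1)·1+(-1)·1+(-2)·1+(2)·-1 = -4
  [I]: (2)·-1+(2)·0+(2)·-1+(1)·1+(-1)·-1+(-2)·-1+(2)·0 = 0
⇒ Θ^-12 L^8 M^-4

{"Θ": -12, "L": 8, "M": -4, "I": 0}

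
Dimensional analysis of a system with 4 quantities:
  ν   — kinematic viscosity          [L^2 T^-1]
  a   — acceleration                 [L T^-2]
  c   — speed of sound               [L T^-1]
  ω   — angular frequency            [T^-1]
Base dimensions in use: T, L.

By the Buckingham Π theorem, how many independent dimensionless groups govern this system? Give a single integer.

Dimensional matrix (T×L by ν×a×c×ω):
  T: [-1 -2 -1 -1]
  L: [ 2  1  1  0]
Echelon form has 2 nonzero rows (pivots: ν,a)
4 vars − rank 2 = 2 Π groups

2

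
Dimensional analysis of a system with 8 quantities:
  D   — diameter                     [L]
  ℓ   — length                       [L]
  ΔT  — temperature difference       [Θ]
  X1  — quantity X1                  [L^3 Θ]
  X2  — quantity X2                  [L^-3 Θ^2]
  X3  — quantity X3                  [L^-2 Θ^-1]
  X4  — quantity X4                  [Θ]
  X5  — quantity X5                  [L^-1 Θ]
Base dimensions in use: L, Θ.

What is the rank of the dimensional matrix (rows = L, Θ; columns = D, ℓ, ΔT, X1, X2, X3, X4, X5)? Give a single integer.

2

Write exponents as rows L,Θ / cols D,ℓ,ΔT,X1,X2,X3,X4,X5:
  L: [ 1  1  0  3 -3 -2  0 -1]
  Θ: [ 0  0  1  1  2 -1  1  1]
RREF → pivots at {D,ΔT} ⇒ r = 2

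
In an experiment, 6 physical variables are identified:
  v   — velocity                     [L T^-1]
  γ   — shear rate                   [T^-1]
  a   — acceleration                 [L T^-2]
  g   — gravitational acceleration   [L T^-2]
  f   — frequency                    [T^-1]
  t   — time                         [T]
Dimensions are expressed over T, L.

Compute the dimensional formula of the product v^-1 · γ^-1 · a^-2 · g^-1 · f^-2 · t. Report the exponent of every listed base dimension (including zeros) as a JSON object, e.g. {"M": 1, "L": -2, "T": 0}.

Write exponents as rows T,L / cols v,γ,a,g,f,t:
  T: [-1 -1 -2 -2 -1  1]
  L: [ 1  0  1  1  0  0]
  [T]: (-1)·-1+(-1)·-1+(-2)·-2+(-1)·-2+(-2)·-1+(1)·1 = 11
  [L]: (-1)·1+(-1)·0+(-2)·1+(-1)·1+(-2)·0+(1)·0 = -4
⇒ T^11 L^-4

{"T": 11, "L": -4}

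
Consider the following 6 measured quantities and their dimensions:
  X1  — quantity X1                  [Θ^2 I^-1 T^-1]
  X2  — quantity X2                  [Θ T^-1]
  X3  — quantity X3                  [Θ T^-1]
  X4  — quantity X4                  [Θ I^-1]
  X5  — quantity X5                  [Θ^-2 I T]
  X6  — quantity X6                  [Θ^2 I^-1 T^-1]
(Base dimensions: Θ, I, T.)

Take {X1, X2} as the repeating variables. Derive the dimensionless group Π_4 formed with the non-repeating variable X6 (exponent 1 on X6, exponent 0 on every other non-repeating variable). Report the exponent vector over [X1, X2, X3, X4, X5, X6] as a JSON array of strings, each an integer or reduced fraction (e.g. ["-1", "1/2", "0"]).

["-1", "0", "0", "0", "0", "1"]

Exponent matrix [Θ,I,T] × [X1,X2,X3,X4,X5,X6]:
  Θ: [ 2  1  1  1 -2  2]
  I: [-1  0  0 -1  1 -1]
  T: [-1 -1 -1  0  1 -1]
Echelon form has 2 nonzero rows (pivots: X1,X2)
Repeat: X1,X2; free: X3,X4,X5,X6
RREF:
  r0: [   1    0    0    1   -1    1]
  r1: [   0    1    1   -1    0    0]
  r2: [   0    0    0    0    0    0]
Fix exponent of X6 at 1, X3 at 0, X4 at 0, X5 at 0; solve each RREF row for its pivot's exponent:
  r0: exp(X1) + (1)·1 = 0 ⇒ exp(X1) = -1
  r1: exp(X2) + (0)·1 = 0 ⇒ exp(X2) = 0
Π_4 = X1^-1 · X6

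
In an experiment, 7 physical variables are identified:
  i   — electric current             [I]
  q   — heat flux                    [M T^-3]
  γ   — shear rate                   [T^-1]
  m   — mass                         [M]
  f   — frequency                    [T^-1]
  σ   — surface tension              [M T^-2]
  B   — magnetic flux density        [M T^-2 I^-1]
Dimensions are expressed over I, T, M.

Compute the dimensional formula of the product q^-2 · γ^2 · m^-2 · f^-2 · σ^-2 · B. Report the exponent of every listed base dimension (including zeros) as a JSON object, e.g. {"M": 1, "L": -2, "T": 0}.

{"I": -1, "T": 8, "M": -5}

Exponent matrix [I,T,M] × [i,q,γ,m,f,σ,B]:
  I: [ 1  0  0  0  0  0 -1]
  T: [ 0 -3 -1  0 -1 -2 -2]
  M: [ 0  1  0  1  0  1  1]
  [I]: (-2)·0+(2)·0+(-2)·0+(-2)·0+(-2)·0+(1)·-1 = -1
  [T]: (-2)·-3+(2)·-1+(-2)·0+(-2)·-1+(-2)·-2+(1)·-2 = 8
  [M]: (-2)·1+(2)·0+(-2)·1+(-2)·0+(-2)·1+(1)·1 = -5
⇒ I^-1 T^8 M^-5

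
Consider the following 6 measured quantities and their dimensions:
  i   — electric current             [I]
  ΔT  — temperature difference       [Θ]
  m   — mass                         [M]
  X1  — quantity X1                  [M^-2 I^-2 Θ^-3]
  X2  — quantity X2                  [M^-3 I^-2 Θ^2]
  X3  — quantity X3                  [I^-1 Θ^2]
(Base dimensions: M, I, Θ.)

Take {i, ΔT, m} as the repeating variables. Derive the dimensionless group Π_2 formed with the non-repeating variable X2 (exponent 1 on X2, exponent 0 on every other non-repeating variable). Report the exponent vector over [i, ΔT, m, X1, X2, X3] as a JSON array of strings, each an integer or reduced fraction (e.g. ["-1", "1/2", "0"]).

["2", "-2", "3", "0", "1", "0"]

Exponent matrix [M,I,Θ] × [i,ΔT,m,X1,X2,X3]:
  M: [ 0  0  1 -2 -3  0]
  I: [ 1  0  0 -2 -2 -1]
  Θ: [ 0  1  0 -3  2  2]
Echelon form has 3 nonzero rows (pivots: i,ΔT,m)
Pivot set = {i,ΔT,m}, free = {X1,X2,X3}
RREF:
  r0: [   1    0    0   -2   -2   -1]
  r1: [   0    1    0   -3    2    2]
  r2: [   0    0    1   -2   -3    0]
Fix exponent of X2 at 1, X1 at 0, X3 at 0; solve each RREF row for its pivot's exponent:
  r0: exp(i) + (-2)·1 = 0 ⇒ exp(i) = 2
  r1: exp(ΔT) + (2)·1 = 0 ⇒ exp(ΔT) = -2
  r2: exp(m) + (-3)·1 = 0 ⇒ exp(m) = 3
Π_2 = i^2 · ΔT^-2 · m^3 · X2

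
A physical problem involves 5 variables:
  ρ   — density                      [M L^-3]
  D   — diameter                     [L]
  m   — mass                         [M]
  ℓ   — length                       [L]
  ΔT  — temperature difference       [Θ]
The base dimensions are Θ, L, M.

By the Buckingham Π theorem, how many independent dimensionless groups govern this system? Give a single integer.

2

Write exponents as rows Θ,L,M / cols ρ,D,m,ℓ,ΔT:
  Θ: [ 0  0  0  0  1]
  L: [-3  1  0  1  0]
  M: [ 1  0  1  0  0]
Echelon form has 3 nonzero rows (pivots: ρ,D,ΔT)
Π count = n − r = 5 − 3 = 2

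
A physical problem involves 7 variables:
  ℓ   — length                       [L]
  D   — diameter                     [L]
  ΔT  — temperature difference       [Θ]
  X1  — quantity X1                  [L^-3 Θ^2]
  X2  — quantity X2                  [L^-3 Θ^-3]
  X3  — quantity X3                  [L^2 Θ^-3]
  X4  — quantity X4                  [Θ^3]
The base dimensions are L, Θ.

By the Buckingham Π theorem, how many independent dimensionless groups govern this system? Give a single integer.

Exponent matrix [L,Θ] × [ℓ,D,ΔT,X1,X2,X3,X4]:
  L: [ 1  1  0 -3 -3  2  0]
  Θ: [ 0  0  1  2 -3 -3  3]
Echelon form has 2 nonzero rows (pivots: ℓ,ΔT)
7 vars − rank 2 = 5 Π groups

5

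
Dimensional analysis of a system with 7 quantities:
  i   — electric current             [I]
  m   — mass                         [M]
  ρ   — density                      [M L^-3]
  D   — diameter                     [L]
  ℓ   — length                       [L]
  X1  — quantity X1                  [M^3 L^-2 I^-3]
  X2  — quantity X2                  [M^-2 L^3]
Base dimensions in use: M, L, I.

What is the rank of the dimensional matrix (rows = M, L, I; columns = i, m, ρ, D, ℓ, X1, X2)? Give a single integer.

3

Dimensional matrix (M×L×I by i×m×ρ×D×ℓ×X1×X2):
  M: [ 0  1  1  0  0  3 -2]
  L: [ 0  0 -3  1  1 -2  3]
  I: [ 1  0  0  0  0 -3  0]
Row reduction gives pivot columns i,m,ρ; rank = 3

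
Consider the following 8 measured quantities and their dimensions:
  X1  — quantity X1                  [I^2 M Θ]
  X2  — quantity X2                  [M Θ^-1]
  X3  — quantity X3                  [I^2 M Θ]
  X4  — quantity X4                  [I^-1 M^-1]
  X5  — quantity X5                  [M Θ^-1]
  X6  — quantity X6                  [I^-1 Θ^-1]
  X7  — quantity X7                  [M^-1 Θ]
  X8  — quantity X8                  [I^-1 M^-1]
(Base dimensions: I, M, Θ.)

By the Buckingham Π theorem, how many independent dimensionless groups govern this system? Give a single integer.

6

Exponent matrix [I,M,Θ] × [X1,X2,X3,X4,X5,X6,X7,X8]:
  I: [ 2  0  2 -1  0 -1  0 -1]
  M: [ 1  1  1 -1  1  0 -1 -1]
  Θ: [ 1 -1  1  0 -1 -1  1  0]
Echelon form has 2 nonzero rows (pivots: X1,X2)
n=8, r=2 ⇒ 6 dimensionless groups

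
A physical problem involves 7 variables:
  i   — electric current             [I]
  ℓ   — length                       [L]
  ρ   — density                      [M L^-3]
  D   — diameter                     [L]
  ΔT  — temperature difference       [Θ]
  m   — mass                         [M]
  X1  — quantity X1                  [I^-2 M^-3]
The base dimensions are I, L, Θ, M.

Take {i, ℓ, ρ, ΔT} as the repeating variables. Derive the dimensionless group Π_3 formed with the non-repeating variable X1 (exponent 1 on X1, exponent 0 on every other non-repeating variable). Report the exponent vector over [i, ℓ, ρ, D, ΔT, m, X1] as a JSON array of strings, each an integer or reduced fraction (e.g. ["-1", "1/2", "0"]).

Dimensional matrix (I×L×Θ×M by i×ℓ×ρ×D×ΔT×m×X1):
  I: [ 1  0  0  0  0  0 -2]
  L: [ 0  1 -3  1  0  0  0]
  Θ: [ 0  0  0  0  1  0  0]
  M: [ 0  0  1  0  0  1 -3]
Echelon form has 4 nonzero rows (pivots: i,ℓ,ρ,ΔT)
Repeat: i,ℓ,ρ,ΔT; free: D,m,X1
RREF:
  r0: [   1    0    0    0    0    0   -2]
  r1: [   0    1    0    1    0    3   -9]
  r2: [   0    0    1    0    0    1   -3]
  r3: [   0    0    0    0    1    0    0]
Fix exponent of X1 at 1, D at 0, m at 0; solve each RREF row for its pivot's exponent:
  r0: exp(i) + (-2)·1 = 0 ⇒ exp(i) = 2
  r1: exp(ℓ) + (-9)·1 = 0 ⇒ exp(ℓ) = 9
  r2: exp(ρ) + (-3)·1 = 0 ⇒ exp(ρ) = 3
  r3: exp(ΔT) + (0)·1 = 0 ⇒ exp(ΔT) = 0
Π_3 = i^2 · ℓ^9 · ρ^3 · X1

["2", "9", "3", "0", "0", "0", "1"]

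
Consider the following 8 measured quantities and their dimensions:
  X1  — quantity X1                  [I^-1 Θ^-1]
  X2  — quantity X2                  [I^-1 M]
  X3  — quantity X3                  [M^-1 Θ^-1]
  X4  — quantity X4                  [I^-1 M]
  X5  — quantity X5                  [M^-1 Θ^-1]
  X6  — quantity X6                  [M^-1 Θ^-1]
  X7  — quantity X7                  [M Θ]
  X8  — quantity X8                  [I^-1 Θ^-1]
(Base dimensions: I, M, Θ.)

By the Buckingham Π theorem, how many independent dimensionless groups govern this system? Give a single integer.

6

Write exponents as rows I,M,Θ / cols X1,X2,X3,X4,X5,X6,X7,X8:
  I: [-1 -1  0 -1  0  0  0 -1]
  M: [ 0  1 -1  1 -1 -1  1  0]
  Θ: [-1  0 -1  0 -1 -1  1 -1]
RREF → pivots at {X1,X2} ⇒ r = 2
n=8, r=2 ⇒ 6 dimensionless groups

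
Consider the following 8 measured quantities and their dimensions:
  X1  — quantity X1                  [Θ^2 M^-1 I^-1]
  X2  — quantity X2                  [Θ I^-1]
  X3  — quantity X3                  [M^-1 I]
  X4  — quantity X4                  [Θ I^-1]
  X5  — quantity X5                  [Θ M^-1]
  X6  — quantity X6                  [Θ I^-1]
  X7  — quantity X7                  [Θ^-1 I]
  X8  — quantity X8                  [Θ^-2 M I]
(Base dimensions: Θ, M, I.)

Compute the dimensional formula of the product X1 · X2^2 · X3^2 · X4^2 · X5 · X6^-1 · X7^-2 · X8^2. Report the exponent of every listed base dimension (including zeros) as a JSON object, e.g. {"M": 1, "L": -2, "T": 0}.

{"Θ": 4, "M": -2, "I": -2}

Write exponents as rows Θ,M,I / cols X1,X2,X3,X4,X5,X6,X7,X8:
  Θ: [ 2  1  0  1  1  1 -1 -2]
  M: [-1  0 -1  0 -1  0  0  1]
  I: [-1 -1  1 -1  0 -1  1  1]
  [Θ]: (1)·2+(2)·1+(2)·0+(2)·1+(1)·1+(-1)·1+(-2)·-1+(2)·-2 = 4
  [M]: (1)·-1+(2)·0+(2)·-1+(2)·0+(1)·-1+(-1)·0+(-2)·0+(2)·1 = -2
  [I]: (1)·-1+(2)·-1+(2)·1+(2)·-1+(1)·0+(-1)·-1+(-2)·1+(2)·1 = -2
⇒ Θ^4 M^-2 I^-2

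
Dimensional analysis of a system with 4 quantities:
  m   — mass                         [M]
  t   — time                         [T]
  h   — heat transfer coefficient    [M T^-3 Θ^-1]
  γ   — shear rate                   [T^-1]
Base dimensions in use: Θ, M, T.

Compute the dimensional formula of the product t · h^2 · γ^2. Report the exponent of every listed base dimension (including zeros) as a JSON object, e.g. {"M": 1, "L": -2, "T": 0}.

Dimensional matrix (Θ×M×T by m×t×h×γ):
  Θ: [ 0  0 -1  0]
  M: [ 1  0  1  0]
  T: [ 0  1 -3 -1]
  [Θ]: (1)·0+(2)·-1+(2)·0 = -2
  [M]: (1)·0+(2)·1+(2)·0 = 2
  [T]: (1)·1+(2)·-3+(2)·-1 = -7
⇒ Θ^-2 M^2 T^-7

{"Θ": -2, "M": 2, "T": -7}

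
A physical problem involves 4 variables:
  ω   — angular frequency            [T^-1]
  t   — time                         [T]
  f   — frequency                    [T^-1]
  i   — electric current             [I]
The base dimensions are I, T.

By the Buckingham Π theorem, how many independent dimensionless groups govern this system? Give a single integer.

Write exponents as rows I,T / cols ω,t,f,i:
  I: [ 0  0  0  1]
  T: [-1  1 -1  0]
RREF → pivots at {ω,i} ⇒ r = 2
4 vars − rank 2 = 2 Π groups

2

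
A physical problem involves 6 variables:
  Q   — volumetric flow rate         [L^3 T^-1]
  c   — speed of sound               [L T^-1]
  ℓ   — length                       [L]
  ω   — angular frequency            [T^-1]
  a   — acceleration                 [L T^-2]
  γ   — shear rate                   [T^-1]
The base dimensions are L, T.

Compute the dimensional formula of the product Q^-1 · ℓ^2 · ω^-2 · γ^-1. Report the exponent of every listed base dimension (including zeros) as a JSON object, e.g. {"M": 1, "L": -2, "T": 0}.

Write exponents as rows L,T / cols Q,c,ℓ,ω,a,γ:
  L: [ 3  1  1  0  1  0]
  T: [-1 -1  0 -1 -2 -1]
  [L]: (-1)·3+(2)·1+(-2)·0+(-1)·0 = -1
  [T]: (-1)·-1+(2)·0+(-2)·-1+(-1)·-1 = 4
⇒ L^-1 T^4

{"L": -1, "T": 4}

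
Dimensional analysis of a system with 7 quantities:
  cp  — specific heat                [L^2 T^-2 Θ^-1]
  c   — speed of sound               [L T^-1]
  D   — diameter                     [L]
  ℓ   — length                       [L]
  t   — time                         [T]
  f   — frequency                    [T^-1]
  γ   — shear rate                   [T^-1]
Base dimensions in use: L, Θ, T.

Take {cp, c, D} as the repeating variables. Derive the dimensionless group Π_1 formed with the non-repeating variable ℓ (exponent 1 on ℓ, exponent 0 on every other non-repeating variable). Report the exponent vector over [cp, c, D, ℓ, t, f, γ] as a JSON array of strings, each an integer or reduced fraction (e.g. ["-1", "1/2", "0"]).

["0", "0", "-1", "1", "0", "0", "0"]

Exponent matrix [L,Θ,T] × [cp,c,D,ℓ,t,f,γ]:
  L: [ 2  1  1  1  0  0  0]
  Θ: [-1  0  0  0  0  0  0]
  T: [-2 -1  0  0  1 -1 -1]
Row reduction gives pivot columns cp,c,D; rank = 3
Pivot set = {cp,c,D}, free = {ℓ,t,f,γ}
RREF:
  r0: [   1    0    0    0    0    0    0]
  r1: [   0    1    0    0   -1    1    1]
  r2: [   0    0    1    1    1   -1   -1]
Fix exponent of ℓ at 1, t at 0, f at 0, γ at 0; solve each RREF row for its pivot's exponent:
  r0: exp(cp) + (0)·1 = 0 ⇒ exp(cp) = 0
  r1: exp(c) + (0)·1 = 0 ⇒ exp(c) = 0
  r2: exp(D) + (1)·1 = 0 ⇒ exp(D) = -1
Π_1 = D^-1 · ℓ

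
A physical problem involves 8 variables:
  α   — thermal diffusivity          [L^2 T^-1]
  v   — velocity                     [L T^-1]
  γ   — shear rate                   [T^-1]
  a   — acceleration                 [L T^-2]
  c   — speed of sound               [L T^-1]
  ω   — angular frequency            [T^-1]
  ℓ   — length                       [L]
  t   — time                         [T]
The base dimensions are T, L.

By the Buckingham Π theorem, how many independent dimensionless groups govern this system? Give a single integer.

6

Exponent matrix [T,L] × [α,v,γ,a,c,ω,ℓ,t]:
  T: [-1 -1 -1 -2 -1 -1  0  1]
  L: [ 2  1  0  1  1  0  1  0]
RREF → pivots at {α,v} ⇒ r = 2
Π count = n − r = 8 − 2 = 6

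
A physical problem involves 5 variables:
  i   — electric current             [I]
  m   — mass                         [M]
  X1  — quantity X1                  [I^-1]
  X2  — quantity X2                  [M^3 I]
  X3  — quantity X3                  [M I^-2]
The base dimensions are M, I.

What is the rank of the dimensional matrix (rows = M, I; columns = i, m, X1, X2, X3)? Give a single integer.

Write exponents as rows M,I / cols i,m,X1,X2,X3:
  M: [ 0  1  0  3  1]
  I: [ 1  0 -1  1 -2]
Row reduction gives pivot columns i,m; rank = 2

2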